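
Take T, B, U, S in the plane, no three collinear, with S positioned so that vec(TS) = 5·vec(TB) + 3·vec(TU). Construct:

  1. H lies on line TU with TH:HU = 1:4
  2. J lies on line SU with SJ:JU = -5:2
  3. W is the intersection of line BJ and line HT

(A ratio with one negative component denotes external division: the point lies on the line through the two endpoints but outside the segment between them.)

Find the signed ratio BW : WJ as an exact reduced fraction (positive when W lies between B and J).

BW:WJ = 3/10

Set T = (0, 0), B = (1, 0), U = (0, 1), S = (5, 3); any affine frame gives the same invariant.
1. H lies on line TU with TH:HU = 1:4 ⇒ H = (0, 1/5)
2. J lies on line SU with SJ:JU = -5:2 ⇒ J = (-10/3, -1/3)
3. W is the intersection of line BJ and line HT ⇒ W = (0, -1/13)
W = B + t·(J−B) with t = 3/13, so BW:WJ = t:(1−t) = 3/13:10/13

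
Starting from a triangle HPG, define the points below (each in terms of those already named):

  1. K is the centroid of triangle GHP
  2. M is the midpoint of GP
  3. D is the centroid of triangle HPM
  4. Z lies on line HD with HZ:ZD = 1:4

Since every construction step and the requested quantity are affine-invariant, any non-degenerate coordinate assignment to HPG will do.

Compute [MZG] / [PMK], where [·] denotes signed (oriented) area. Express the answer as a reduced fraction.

Set H = (0, 0), P = (1, 0), G = (0, 1); any affine frame gives the same invariant.
1. K is the centroid of triangle GHP ⇒ K = (1/3, 1/3)
2. M is the midpoint of GP ⇒ M = (1/2, 1/2)
3. D is the centroid of triangle HPM ⇒ D = (1/2, 1/6)
4. Z lies on line HD with HZ:ZD = 1:4 ⇒ Z = (1/10, 1/30)
2·[MZG] = -13/30, 2·[PMK] = 1/6
[MZG]:[PMK] = -13/30:1/6 = -13/5

[MZG]:[PMK] = -13/5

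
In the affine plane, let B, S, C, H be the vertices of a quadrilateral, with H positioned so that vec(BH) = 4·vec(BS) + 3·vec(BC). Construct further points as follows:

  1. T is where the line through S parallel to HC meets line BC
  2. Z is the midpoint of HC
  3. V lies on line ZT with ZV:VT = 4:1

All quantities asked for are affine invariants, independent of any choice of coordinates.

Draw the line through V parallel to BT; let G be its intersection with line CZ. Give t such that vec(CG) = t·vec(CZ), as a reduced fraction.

Work in coordinates with B = (0, 0), S = (1, 0), C = (0, 1), H = (4, 3).
1. T is where the line through S parallel to HC meets line BC ⇒ T = (0, -1/2)
2. Z is the midpoint of HC ⇒ Z = (2, 2)
3. V lies on line ZT with ZV:VT = 4:1 ⇒ V = (2/5, 0)
through V parallel to BT: direction (0, -1/2); meets CZ at G = (2/5, 6/5)
G = C + t·(Z−C) with t = 1/5

t = 1/5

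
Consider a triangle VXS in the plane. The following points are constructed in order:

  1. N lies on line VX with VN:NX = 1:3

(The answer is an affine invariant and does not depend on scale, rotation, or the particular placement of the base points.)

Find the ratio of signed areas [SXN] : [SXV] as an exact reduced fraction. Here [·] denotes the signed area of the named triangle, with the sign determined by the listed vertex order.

Set V = (0, 0), X = (1, 0), S = (0, 1); any affine frame gives the same invariant.
1. N lies on line VX with VN:NX = 1:3 ⇒ N = (1/4, 0)
2·[SXN] = -3/4, 2·[SXV] = -1
[SXN]:[SXV] = -3/4:-1 = 3/4

[SXN]:[SXV] = 3/4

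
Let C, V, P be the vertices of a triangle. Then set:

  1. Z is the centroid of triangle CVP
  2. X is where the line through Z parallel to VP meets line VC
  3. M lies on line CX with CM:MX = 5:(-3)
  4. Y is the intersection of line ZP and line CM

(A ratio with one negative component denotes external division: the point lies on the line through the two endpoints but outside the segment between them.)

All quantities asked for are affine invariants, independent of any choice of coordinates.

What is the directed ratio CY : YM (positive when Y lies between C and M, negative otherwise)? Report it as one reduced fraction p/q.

Choose coordinates C = (0, 0), V = (1, 0), P = (0, 1).
1. Z is the centroid of triangle CVP ⇒ Z = (1/3, 1/3)
2. X is where the line through Z parallel to VP meets line VC ⇒ X = (2/3, 0)
3. M lies on line CX with CM:MX = 5:(-3) ⇒ M = (5/3, 0)
4. Y is the intersection of line ZP and line CM ⇒ Y = (1/2, 0)
Y = C + t·(M−C) with t = 3/10, so CY:YM = t:(1−t) = 3/10:7/10

CY:YM = 3/7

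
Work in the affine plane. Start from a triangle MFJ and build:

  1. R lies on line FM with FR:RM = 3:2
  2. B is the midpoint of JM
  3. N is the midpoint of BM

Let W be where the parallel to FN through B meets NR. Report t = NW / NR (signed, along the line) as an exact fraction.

t = -5/3

Choose coordinates M = (0, 0), F = (1, 0), J = (0, 1).
1. R lies on line FM with FR:RM = 3:2 ⇒ R = (2/5, 0)
2. B is the midpoint of JM ⇒ B = (0, 1/2)
3. N is the midpoint of BM ⇒ N = (0, 1/4)
through B parallel to FN: direction (-1, 1/4); meets NR at W = (-2/3, 2/3)
W = N + t·(R−N) with t = -5/3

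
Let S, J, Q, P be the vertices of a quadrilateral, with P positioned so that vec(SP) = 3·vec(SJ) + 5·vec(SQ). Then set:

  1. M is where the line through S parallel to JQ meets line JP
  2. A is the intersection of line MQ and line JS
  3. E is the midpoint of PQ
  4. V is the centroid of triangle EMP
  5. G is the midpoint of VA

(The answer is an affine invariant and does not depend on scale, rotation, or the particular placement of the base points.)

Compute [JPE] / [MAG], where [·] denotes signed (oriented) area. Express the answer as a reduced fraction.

Assign S = (0, 0), J = (1, 0), Q = (0, 1), P = (3, 5) — the answer is frame-independent, so this choice is without loss of generality.
1. M is where the line through S parallel to JQ meets line JP ⇒ M = (5/7, -5/7)
2. A is the intersection of line MQ and line JS ⇒ A = (5/12, 0)
3. E is the midpoint of PQ ⇒ E = (3/2, 3)
4. V is the centroid of triangle EMP ⇒ V = (73/42, 17/7)
5. G is the midpoint of VA ⇒ G = (181/168, 17/14)
2·[JPE] = 7/2, 2·[MAG] = -5/6
[JPE]:[MAG] = 7/2:-5/6 = -21/5

[JPE]:[MAG] = -21/5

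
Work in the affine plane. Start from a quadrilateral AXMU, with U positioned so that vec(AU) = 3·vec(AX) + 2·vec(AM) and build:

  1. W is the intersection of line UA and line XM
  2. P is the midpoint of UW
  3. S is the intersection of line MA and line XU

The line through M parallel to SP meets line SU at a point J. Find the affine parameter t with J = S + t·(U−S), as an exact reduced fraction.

Set A = (0, 0), X = (1, 0), M = (0, 1), U = (3, 2); any affine frame gives the same invariant.
1. W is the intersection of line UA and line XM ⇒ W = (3/5, 2/5)
2. P is the midpoint of UW ⇒ P = (9/5, 6/5)
3. S is the intersection of line MA and line XU ⇒ S = (0, -1)
through M parallel to SP: direction (9/5, 11/5); meets SU at J = (-9, -10)
J = S + t·(U−S) with t = -3

t = -3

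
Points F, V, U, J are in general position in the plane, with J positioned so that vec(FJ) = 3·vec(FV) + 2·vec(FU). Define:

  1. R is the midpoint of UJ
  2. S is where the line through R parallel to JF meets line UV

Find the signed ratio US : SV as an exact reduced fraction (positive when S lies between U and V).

Choose coordinates F = (0, 0), V = (1, 0), U = (0, 1), J = (3, 2).
1. R is the midpoint of UJ ⇒ R = (3/2, 3/2)
2. S is where the line through R parallel to JF meets line UV ⇒ S = (3/10, 7/10)
S = U + t·(V−U) with t = 3/10, so US:SV = t:(1−t) = 3/10:7/10

US:SV = 3/7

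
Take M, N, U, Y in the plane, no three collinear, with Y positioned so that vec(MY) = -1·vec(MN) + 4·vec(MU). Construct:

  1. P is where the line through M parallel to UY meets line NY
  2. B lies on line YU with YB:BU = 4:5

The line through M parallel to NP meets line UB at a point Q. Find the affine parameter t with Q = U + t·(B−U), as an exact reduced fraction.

t = -9/5

Set M = (0, 0), N = (1, 0), U = (0, 1), Y = (-1, 4); any affine frame gives the same invariant.
1. P is where the line through M parallel to UY meets line NY ⇒ P = (-2, 6)
2. B lies on line YU with YB:BU = 4:5 ⇒ B = (-5/9, 8/3)
through M parallel to NP: direction (-3, 6); meets UB at Q = (1, -2)
Q = U + t·(B−U) with t = -9/5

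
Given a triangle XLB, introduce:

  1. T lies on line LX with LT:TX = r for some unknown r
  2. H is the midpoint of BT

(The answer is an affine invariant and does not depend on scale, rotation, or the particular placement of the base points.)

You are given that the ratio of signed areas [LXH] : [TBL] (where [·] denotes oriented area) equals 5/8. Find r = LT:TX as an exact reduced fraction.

Work in coordinates with X = (0, 0), L = (1, 0), B = (0, 1).
1. With LT:TX = r, write λ = r/(r+1) so T = L + λ·(X−L); T is affine-linear in λ
2. H is the midpoint of BT ⇒ H is an affine combination of earlier points and hence also affine-linear in λ
Every point depending on T is an affine combination of T and λ-independent points, so each such coordinate is linear in λ; the λ² term in each signed area is a multiple of (X−L)×(X−L) = 0, so 2·[LXH] and 2·[TBL] are each linear in λ. Evaluating at λ=0 and λ=1:
  2·[LXH] = -1/2,   2·[TBL] = −λ
So [LXH]:[TBL] = (-1/2) / (−λ). Setting this equal to 5/8:
  -1/2 = 5/8·(−λ)  ⇒  λ = 4/5
Then r = λ/(1−λ) = (4/5)/(1/5) = 4. Check: with r = 4, T = (1/5, 0) and [LXH]:[TBL] = 5/8 as required.

r = 4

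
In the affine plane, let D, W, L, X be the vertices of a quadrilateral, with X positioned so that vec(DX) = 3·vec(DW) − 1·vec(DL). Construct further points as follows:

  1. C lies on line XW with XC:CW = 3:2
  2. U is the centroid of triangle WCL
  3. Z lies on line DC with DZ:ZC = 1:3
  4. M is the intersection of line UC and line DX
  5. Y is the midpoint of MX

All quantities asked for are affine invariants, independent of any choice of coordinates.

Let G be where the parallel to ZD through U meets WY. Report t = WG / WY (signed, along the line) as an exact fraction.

Set D = (0, 0), W = (1, 0), L = (0, 1), X = (3, -1); any affine frame gives the same invariant.
1. C lies on line XW with XC:CW = 3:2 ⇒ C = (9/5, -2/5)
2. U is the centroid of triangle WCL ⇒ U = (14/15, 1/5)
3. Z lies on line DC with DZ:ZC = 1:3 ⇒ Z = (9/20, -1/10)
4. M is the intersection of line UC and line DX ⇒ M = (33/14, -11/14)
5. Y is the midpoint of MX ⇒ Y = (75/28, -25/28)
through U parallel to ZD: direction (-9/20, 1/10); meets WY at G = (158/393, 125/393)
G = W + t·(Y−W) with t = -140/393

t = -140/393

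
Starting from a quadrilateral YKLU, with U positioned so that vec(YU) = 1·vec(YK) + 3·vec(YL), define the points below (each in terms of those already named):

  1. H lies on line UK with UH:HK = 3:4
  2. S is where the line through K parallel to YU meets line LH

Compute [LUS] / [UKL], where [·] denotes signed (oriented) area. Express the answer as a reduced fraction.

Assign Y = (0, 0), K = (1, 0), L = (0, 1), U = (1, 3) — the answer is frame-independent, so this choice is without loss of generality.
1. H lies on line UK with UH:HK = 3:4 ⇒ H = (1, 12/7)
2. S is where the line through K parallel to YU meets line LH ⇒ S = (7/4, 9/4)
2·[LUS] = -9/4, 2·[UKL] = -3
[LUS]:[UKL] = -9/4:-3 = 3/4

[LUS]:[UKL] = 3/4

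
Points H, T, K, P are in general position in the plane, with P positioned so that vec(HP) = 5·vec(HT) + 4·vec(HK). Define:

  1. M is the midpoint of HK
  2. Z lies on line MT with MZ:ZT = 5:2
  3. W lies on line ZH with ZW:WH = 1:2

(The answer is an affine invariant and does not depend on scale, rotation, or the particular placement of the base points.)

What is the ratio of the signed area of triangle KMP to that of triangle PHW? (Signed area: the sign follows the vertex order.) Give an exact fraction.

Set H = (0, 0), T = (1, 0), K = (0, 1), P = (5, 4); any affine frame gives the same invariant.
1. M is the midpoint of HK ⇒ M = (0, 1/2)
2. Z lies on line MT with MZ:ZT = 5:2 ⇒ Z = (5/7, 1/7)
3. W lies on line ZH with ZW:WH = 1:2 ⇒ W = (10/21, 2/21)
2·[KMP] = 5/2, 2·[PHW] = 10/7
[KMP]:[PHW] = 5/2:10/7 = 7/4

[KMP]:[PHW] = 7/4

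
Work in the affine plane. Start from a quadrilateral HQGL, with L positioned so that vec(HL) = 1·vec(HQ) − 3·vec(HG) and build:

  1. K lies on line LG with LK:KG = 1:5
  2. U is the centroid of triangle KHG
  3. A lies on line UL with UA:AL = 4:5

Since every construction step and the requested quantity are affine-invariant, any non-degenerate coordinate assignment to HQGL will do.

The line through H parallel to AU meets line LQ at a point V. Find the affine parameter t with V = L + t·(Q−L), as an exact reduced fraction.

t = -7/39

Assign H = (0, 0), Q = (1, 0), G = (0, 1), L = (1, -3) — the answer is frame-independent, so this choice is without loss of generality.
1. K lies on line LG with LK:KG = 1:5 ⇒ K = (5/6, -7/3)
2. U is the centroid of triangle KHG ⇒ U = (5/18, -4/9)
3. A lies on line UL with UA:AL = 4:5 ⇒ A = (97/162, -128/81)
through H parallel to AU: direction (-26/81, 92/81); meets LQ at V = (1, -46/13)
V = L + t·(Q−L) with t = -7/39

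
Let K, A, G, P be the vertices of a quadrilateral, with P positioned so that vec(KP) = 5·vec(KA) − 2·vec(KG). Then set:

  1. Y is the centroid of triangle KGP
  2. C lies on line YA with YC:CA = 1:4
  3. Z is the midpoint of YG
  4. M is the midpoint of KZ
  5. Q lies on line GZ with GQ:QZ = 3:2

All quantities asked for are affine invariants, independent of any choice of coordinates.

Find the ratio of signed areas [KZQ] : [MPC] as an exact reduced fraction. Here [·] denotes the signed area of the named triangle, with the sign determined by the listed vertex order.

[KZQ]:[MPC] = 10/13

Choose coordinates K = (0, 0), A = (1, 0), G = (0, 1), P = (5, -2).
1. Y is the centroid of triangle KGP ⇒ Y = (5/3, -1/3)
2. C lies on line YA with YC:CA = 1:4 ⇒ C = (23/15, -4/15)
3. Z is the midpoint of YG ⇒ Z = (5/6, 1/3)
4. M is the midpoint of KZ ⇒ M = (5/12, 1/6)
5. Q lies on line GZ with GQ:QZ = 3:2 ⇒ Q = (1/2, 3/5)
2·[KZQ] = 1/3, 2·[MPC] = 13/30
[KZQ]:[MPC] = 1/3:13/30 = 10/13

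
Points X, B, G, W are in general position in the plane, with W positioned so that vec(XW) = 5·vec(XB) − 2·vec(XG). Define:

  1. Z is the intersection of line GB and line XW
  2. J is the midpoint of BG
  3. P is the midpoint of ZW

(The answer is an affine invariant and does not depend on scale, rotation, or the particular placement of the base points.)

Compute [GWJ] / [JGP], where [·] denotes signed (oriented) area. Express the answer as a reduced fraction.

Work in coordinates with X = (0, 0), B = (1, 0), G = (0, 1), W = (5, -2).
1. Z is the intersection of line GB and line XW ⇒ Z = (5/3, -2/3)
2. J is the midpoint of BG ⇒ J = (1/2, 1/2)
3. P is the midpoint of ZW ⇒ P = (10/3, -4/3)
2·[GWJ] = -1, 2·[JGP] = -1/2
[GWJ]:[JGP] = -1:-1/2 = 2

[GWJ]:[JGP] = 2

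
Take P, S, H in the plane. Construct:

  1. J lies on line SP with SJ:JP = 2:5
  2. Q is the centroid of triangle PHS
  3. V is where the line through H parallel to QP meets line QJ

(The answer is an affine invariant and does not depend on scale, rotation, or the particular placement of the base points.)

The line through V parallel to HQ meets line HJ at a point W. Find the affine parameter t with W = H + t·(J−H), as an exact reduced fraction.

Work in coordinates with P = (0, 0), S = (1, 0), H = (0, 1).
1. J lies on line SP with SJ:JP = 2:5 ⇒ J = (5/7, 0)
2. Q is the centroid of triangle PHS ⇒ Q = (1/3, 1/3)
3. V is where the line through H parallel to QP meets line QJ ⇒ V = (-1/5, 4/5)
through V parallel to HQ: direction (1/3, -2/3); meets HJ at W = (-1, 12/5)
W = H + t·(J−H) with t = -7/5

t = -7/5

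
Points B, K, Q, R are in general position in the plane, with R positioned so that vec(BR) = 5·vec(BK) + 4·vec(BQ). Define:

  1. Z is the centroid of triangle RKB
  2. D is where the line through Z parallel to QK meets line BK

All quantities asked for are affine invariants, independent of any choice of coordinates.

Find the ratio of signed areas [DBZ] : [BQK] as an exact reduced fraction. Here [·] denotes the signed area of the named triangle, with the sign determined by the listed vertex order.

[DBZ]:[BQK] = 40/9

Set B = (0, 0), K = (1, 0), Q = (0, 1), R = (5, 4); any affine frame gives the same invariant.
1. Z is the centroid of triangle RKB ⇒ Z = (2, 4/3)
2. D is where the line through Z parallel to QK meets line BK ⇒ D = (10/3, 0)
2·[DBZ] = -40/9, 2·[BQK] = -1
[DBZ]:[BQK] = -40/9:-1 = 40/9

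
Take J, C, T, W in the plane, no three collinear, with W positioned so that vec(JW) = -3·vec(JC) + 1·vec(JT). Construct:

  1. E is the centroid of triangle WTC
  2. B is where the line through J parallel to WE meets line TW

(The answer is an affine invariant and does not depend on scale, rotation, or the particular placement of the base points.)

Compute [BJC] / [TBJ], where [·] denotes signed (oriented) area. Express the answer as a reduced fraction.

[BJC]:[TBJ] = 1/7

Choose coordinates J = (0, 0), C = (1, 0), T = (0, 1), W = (-3, 1).
1. E is the centroid of triangle WTC ⇒ E = (-2/3, 2/3)
2. B is where the line through J parallel to WE meets line TW ⇒ B = (-7, 1)
2·[BJC] = 1, 2·[TBJ] = 7
[BJC]:[TBJ] = 1:7 = 1/7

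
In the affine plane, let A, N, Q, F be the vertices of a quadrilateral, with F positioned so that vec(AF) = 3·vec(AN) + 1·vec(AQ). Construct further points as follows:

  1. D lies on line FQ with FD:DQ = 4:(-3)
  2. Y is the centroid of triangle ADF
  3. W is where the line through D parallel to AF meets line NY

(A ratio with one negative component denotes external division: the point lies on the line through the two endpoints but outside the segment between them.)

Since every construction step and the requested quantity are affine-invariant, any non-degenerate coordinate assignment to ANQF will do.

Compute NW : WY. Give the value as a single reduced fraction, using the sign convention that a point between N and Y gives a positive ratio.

NW:WY = -13/8

Set A = (0, 0), N = (1, 0), Q = (0, 1), F = (3, 1); any affine frame gives the same invariant.
1. D lies on line FQ with FD:DQ = 4:(-3) ⇒ D = (-9, 1)
2. Y is the centroid of triangle ADF ⇒ Y = (-2, 2/3)
3. W is where the line through D parallel to AF meets line NY ⇒ W = (-34/5, 26/15)
W = N + t·(Y−N) with t = 13/5, so NW:WY = t:(1−t) = 13/5:-8/5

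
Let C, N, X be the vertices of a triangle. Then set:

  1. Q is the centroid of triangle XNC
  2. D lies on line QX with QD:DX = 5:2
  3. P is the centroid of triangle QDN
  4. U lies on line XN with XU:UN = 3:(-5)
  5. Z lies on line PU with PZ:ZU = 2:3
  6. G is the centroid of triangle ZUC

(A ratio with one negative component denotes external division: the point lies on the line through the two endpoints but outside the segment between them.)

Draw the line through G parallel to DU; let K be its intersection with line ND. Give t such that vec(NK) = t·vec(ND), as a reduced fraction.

t = 46/15

Assign C = (0, 0), N = (1, 0), X = (0, 1) — the answer is frame-independent, so this choice is without loss of generality.
1. Q is the centroid of triangle XNC ⇒ Q = (1/3, 1/3)
2. D lies on line QX with QD:DX = 5:2 ⇒ D = (2/21, 17/21)
3. P is the centroid of triangle QDN ⇒ P = (10/21, 8/21)
4. U lies on line XN with XU:UN = 3:(-5) ⇒ U = (-3/2, 5/2)
5. Z lies on line PU with PZ:ZU = 2:3 ⇒ Z = (-11/35, 43/35)
6. G is the centroid of triangle ZUC ⇒ G = (-127/210, 87/70)
through G parallel to DU: direction (-67/42, 71/42); meets ND at K = (-559/315, 782/315)
K = N + t·(D−N) with t = 46/15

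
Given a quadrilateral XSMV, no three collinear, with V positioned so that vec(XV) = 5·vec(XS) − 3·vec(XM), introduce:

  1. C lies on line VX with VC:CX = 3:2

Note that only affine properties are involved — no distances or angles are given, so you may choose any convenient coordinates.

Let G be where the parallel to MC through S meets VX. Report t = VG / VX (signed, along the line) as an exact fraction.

t = 14/25

Choose coordinates X = (0, 0), S = (1, 0), M = (0, 1), V = (5, -3).
1. C lies on line VX with VC:CX = 3:2 ⇒ C = (2, -6/5)
through S parallel to MC: direction (2, -11/5); meets VX at G = (11/5, -33/25)
G = V + t·(X−V) with t = 14/25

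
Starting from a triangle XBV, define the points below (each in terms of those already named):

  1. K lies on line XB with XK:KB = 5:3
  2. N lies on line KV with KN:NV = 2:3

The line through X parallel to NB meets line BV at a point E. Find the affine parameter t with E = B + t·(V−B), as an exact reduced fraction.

Set X = (0, 0), B = (1, 0), V = (0, 1); any affine frame gives the same invariant.
1. K lies on line XB with XK:KB = 5:3 ⇒ K = (5/8, 0)
2. N lies on line KV with KN:NV = 2:3 ⇒ N = (3/8, 2/5)
through X parallel to NB: direction (5/8, -2/5); meets BV at E = (25/9, -16/9)
E = B + t·(V−B) with t = -16/9

t = -16/9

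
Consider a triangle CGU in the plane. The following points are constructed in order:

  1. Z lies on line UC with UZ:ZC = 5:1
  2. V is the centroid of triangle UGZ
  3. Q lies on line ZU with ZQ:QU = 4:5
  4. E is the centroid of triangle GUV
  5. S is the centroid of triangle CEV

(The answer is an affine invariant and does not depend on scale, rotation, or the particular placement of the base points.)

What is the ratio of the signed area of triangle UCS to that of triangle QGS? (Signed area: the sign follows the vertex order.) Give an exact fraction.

[UCS]:[QGS] = -189/83

Set C = (0, 0), G = (1, 0), U = (0, 1); any affine frame gives the same invariant.
1. Z lies on line UC with UZ:ZC = 5:1 ⇒ Z = (0, 1/6)
2. V is the centroid of triangle UGZ ⇒ V = (1/3, 7/18)
3. Q lies on line ZU with ZQ:QU = 4:5 ⇒ Q = (0, 29/54)
4. E is the centroid of triangle GUV ⇒ E = (4/9, 25/54)
5. S is the centroid of triangle CEV ⇒ S = (7/27, 23/81)
2·[UCS] = 7/27, 2·[QGS] = -83/729
[UCS]:[QGS] = 7/27:-83/729 = -189/83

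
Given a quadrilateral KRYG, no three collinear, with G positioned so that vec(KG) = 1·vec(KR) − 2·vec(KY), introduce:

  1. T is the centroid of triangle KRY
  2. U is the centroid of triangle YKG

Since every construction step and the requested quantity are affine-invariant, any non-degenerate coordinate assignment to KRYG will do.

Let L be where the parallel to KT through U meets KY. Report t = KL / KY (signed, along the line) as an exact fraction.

t = -2/3

Work in coordinates with K = (0, 0), R = (1, 0), Y = (0, 1), G = (1, -2).
1. T is the centroid of triangle KRY ⇒ T = (1/3, 1/3)
2. U is the centroid of triangle YKG ⇒ U = (1/3, -1/3)
through U parallel to KT: direction (1/3, 1/3); meets KY at L = (0, -2/3)
L = K + t·(Y−K) with t = -2/3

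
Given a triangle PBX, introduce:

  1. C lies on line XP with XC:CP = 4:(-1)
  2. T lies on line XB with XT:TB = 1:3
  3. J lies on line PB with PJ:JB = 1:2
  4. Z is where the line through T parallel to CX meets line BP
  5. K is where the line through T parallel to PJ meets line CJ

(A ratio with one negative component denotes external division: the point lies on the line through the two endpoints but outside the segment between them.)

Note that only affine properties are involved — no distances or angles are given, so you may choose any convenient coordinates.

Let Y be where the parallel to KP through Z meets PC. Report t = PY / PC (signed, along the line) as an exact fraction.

Work in coordinates with P = (0, 0), B = (1, 0), X = (0, 1).
1. C lies on line XP with XC:CP = 4:(-1) ⇒ C = (0, -1/3)
2. T lies on line XB with XT:TB = 1:3 ⇒ T = (1/4, 3/4)
3. J lies on line PB with PJ:JB = 1:2 ⇒ J = (1/3, 0)
4. Z is where the line through T parallel to CX meets line BP ⇒ Z = (1/4, 0)
5. K is where the line through T parallel to PJ meets line CJ ⇒ K = (13/12, 3/4)
through Z parallel to KP: direction (-13/12, -3/4); meets PC at Y = (0, -9/52)
Y = P + t·(C−P) with t = 27/52

t = 27/52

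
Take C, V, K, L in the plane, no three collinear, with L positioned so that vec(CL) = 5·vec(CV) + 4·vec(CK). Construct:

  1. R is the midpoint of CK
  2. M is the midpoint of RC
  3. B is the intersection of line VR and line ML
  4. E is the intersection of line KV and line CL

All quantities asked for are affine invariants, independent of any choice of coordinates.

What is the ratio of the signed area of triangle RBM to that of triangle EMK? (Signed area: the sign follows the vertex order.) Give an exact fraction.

Work in coordinates with C = (0, 0), V = (1, 0), K = (0, 1), L = (5, 4).
1. R is the midpoint of CK ⇒ R = (0, 1/2)
2. M is the midpoint of RC ⇒ M = (0, 1/4)
3. B is the intersection of line VR and line ML ⇒ B = (1/5, 2/5)
4. E is the intersection of line KV and line CL ⇒ E = (5/9, 4/9)
2·[RBM] = -1/20, 2·[EMK] = -5/12
[RBM]:[EMK] = -1/20:-5/12 = 3/25

[RBM]:[EMK] = 3/25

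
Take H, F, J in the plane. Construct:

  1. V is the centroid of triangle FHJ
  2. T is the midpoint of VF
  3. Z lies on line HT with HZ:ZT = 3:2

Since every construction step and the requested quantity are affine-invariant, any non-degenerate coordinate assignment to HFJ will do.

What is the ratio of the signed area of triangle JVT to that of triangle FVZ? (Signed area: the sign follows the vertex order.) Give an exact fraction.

[JVT]:[FVZ] = 5/4

Work in coordinates with H = (0, 0), F = (1, 0), J = (0, 1).
1. V is the centroid of triangle FHJ ⇒ V = (1/3, 1/3)
2. T is the midpoint of VF ⇒ T = (2/3, 1/6)
3. Z lies on line HT with HZ:ZT = 3:2 ⇒ Z = (2/5, 1/10)
2·[JVT] = 1/6, 2·[FVZ] = 2/15
[JVT]:[FVZ] = 1/6:2/15 = 5/4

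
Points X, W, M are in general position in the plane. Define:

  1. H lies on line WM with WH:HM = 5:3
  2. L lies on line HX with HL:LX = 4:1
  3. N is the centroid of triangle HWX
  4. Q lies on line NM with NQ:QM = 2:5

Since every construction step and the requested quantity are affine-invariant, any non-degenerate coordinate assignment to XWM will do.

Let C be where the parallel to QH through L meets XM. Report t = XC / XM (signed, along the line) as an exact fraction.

Assign X = (0, 0), W = (1, 0), M = (0, 1) — the answer is frame-independent, so this choice is without loss of generality.
1. H lies on line WM with WH:HM = 5:3 ⇒ H = (3/8, 5/8)
2. L lies on line HX with HL:LX = 4:1 ⇒ L = (3/40, 1/8)
3. N is the centroid of triangle HWX ⇒ N = (11/24, 5/24)
4. Q lies on line NM with NQ:QM = 2:5 ⇒ Q = (55/168, 73/168)
through L parallel to QH: direction (1/21, 4/21); meets XM at C = (0, -7/40)
C = X + t·(M−X) with t = -7/40

t = -7/40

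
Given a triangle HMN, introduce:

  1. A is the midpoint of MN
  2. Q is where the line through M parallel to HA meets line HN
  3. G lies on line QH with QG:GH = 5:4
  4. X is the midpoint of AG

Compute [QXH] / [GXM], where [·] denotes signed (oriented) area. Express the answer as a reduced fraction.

[QXH]:[GXM] = -9/13

Set H = (0, 0), M = (1, 0), N = (0, 1); any affine frame gives the same invariant.
1. A is the midpoint of MN ⇒ A = (1/2, 1/2)
2. Q is where the line through M parallel to HA meets line HN ⇒ Q = (0, -1)
3. G lies on line QH with QG:GH = 5:4 ⇒ G = (0, -4/9)
4. X is the midpoint of AG ⇒ X = (1/4, 1/36)
2·[QXH] = 1/4, 2·[GXM] = -13/36
[QXH]:[GXM] = 1/4:-13/36 = -9/13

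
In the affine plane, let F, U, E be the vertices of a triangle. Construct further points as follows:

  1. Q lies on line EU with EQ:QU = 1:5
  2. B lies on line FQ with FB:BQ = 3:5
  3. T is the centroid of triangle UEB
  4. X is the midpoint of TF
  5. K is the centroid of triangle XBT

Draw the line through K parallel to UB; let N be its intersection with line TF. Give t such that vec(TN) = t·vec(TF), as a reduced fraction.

Work in coordinates with F = (0, 0), U = (1, 0), E = (0, 1).
1. Q lies on line EU with EQ:QU = 1:5 ⇒ Q = (1/6, 5/6)
2. B lies on line FQ with FB:BQ = 3:5 ⇒ B = (1/16, 5/16)
3. T is the centroid of triangle UEB ⇒ T = (17/48, 7/16)
4. X is the midpoint of TF ⇒ X = (17/96, 7/32)
5. K is the centroid of triangle XBT ⇒ K = (19/96, 31/96)
through K parallel to UB: direction (-15/16, 5/16); meets TF at N = (119/480, 49/160)
N = T + t·(F−T) with t = 3/10

t = 3/10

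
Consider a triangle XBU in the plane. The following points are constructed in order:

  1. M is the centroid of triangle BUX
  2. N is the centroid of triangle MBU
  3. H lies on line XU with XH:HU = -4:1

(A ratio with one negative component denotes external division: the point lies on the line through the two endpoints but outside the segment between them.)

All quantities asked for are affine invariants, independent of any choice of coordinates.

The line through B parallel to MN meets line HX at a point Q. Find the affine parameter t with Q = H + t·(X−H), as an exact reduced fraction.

t = 7/4

Assign X = (0, 0), B = (1, 0), U = (0, 1) — the answer is frame-independent, so this choice is without loss of generality.
1. M is the centroid of triangle BUX ⇒ M = (1/3, 1/3)
2. N is the centroid of triangle MBU ⇒ N = (4/9, 4/9)
3. H lies on line XU with XH:HU = -4:1 ⇒ H = (0, 4/3)
through B parallel to MN: direction (1/9, 1/9); meets HX at Q = (0, -1)
Q = H + t·(X−H) with t = 7/4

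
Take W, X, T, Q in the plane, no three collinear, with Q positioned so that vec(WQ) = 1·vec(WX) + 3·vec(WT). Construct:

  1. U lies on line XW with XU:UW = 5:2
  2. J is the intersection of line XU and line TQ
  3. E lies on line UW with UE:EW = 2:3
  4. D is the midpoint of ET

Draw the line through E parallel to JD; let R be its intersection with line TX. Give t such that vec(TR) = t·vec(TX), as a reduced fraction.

Set W = (0, 0), X = (1, 0), T = (0, 1), Q = (1, 3); any affine frame gives the same invariant.
1. U lies on line XW with XU:UW = 5:2 ⇒ U = (2/7, 0)
2. J is the intersection of line XU and line TQ ⇒ J = (-1/2, 0)
3. E lies on line UW with UE:EW = 2:3 ⇒ E = (6/35, 0)
4. D is the midpoint of ET ⇒ D = (3/35, 1/2)
through E parallel to JD: direction (41/70, 1/2); meets TX at R = (47/76, 29/76)
R = T + t·(X−T) with t = 47/76

t = 47/76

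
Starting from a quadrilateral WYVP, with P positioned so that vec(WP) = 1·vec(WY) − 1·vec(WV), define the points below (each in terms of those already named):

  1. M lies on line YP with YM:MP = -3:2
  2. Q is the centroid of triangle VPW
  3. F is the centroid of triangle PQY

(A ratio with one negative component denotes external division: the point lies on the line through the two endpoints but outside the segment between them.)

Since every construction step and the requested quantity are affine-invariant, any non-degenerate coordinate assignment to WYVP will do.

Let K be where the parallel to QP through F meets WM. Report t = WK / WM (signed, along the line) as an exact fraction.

Choose coordinates W = (0, 0), Y = (1, 0), V = (0, 1), P = (1, -1).
1. M lies on line YP with YM:MP = -3:2 ⇒ M = (1, -3)
2. Q is the centroid of triangle VPW ⇒ Q = (1/3, 0)
3. F is the centroid of triangle PQY ⇒ F = (7/9, -1/3)
through F parallel to QP: direction (2/3, -1); meets WM at K = (-5/9, 5/3)
K = W + t·(M−W) with t = -5/9

t = -5/9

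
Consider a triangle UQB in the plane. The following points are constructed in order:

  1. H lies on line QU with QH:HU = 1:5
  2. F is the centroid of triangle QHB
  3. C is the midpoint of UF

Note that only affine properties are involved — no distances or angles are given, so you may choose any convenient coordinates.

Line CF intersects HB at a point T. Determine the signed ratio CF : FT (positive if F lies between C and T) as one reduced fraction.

Assign U = (0, 0), Q = (1, 0), B = (0, 1) — the answer is frame-independent, so this choice is without loss of generality.
1. H lies on line QU with QH:HU = 1:5 ⇒ H = (5/6, 0)
2. F is the centroid of triangle QHB ⇒ F = (11/18, 1/3)
3. C is the midpoint of UF ⇒ C = (11/36, 1/6)
line CF meets HB at T = (55/96, 5/16)
F = C + t·(T−C) with t = 8/7, so CF:FT = 8/7:-1/7

CF:FT = -8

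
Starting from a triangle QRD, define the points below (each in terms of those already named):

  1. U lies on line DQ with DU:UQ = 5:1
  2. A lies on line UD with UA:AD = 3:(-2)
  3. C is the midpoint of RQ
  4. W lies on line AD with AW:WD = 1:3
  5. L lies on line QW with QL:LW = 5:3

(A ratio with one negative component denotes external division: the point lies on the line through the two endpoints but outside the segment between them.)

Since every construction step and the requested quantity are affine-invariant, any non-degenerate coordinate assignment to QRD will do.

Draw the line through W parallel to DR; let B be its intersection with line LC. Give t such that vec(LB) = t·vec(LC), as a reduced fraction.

Choose coordinates Q = (0, 0), R = (1, 0), D = (0, 1).
1. U lies on line DQ with DU:UQ = 5:1 ⇒ U = (0, 1/6)
2. A lies on line UD with UA:AD = 3:(-2) ⇒ A = (0, 8/3)
3. C is the midpoint of RQ ⇒ C = (1/2, 0)
4. W lies on line AD with AW:WD = 1:3 ⇒ W = (0, 9/4)
5. L lies on line QW with QL:LW = 5:3 ⇒ L = (0, 45/32)
through W parallel to DR: direction (1, -1); meets LC at B = (-27/58, 315/116)
B = L + t·(C−L) with t = -27/29

t = -27/29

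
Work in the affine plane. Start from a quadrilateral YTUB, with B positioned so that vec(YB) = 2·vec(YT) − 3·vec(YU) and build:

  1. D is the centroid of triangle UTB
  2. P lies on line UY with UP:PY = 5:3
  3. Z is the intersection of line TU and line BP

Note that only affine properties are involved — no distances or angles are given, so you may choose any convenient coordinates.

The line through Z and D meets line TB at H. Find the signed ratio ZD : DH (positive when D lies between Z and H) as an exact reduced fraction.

ZD:DH = 52/11

Work in coordinates with Y = (0, 0), T = (1, 0), U = (0, 1), B = (2, -3).
1. D is the centroid of triangle UTB ⇒ D = (1, -2/3)
2. P lies on line UY with UP:PY = 5:3 ⇒ P = (0, 3/8)
3. Z is the intersection of line TU and line BP ⇒ Z = (-10/11, 21/11)
line ZD meets TB at H = (73/52, -63/52)
D = Z + t·(H−Z) with t = 52/63, so ZD:DH = 52/63:11/63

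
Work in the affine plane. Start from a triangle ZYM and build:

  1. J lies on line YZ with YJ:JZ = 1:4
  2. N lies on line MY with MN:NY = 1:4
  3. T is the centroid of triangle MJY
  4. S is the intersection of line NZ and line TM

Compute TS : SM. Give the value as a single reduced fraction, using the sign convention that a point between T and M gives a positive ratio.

Assign Z = (0, 0), Y = (1, 0), M = (0, 1) — the answer is frame-independent, so this choice is without loss of generality.
1. J lies on line YZ with YJ:JZ = 1:4 ⇒ J = (4/5, 0)
2. N lies on line MY with MN:NY = 1:4 ⇒ N = (1/5, 4/5)
3. T is the centroid of triangle MJY ⇒ T = (3/5, 1/3)
4. S is the intersection of line NZ and line TM ⇒ S = (9/46, 18/23)
S = T + t·(M−T) with t = 31/46, so TS:SM = t:(1−t) = 31/46:15/46

TS:SM = 31/15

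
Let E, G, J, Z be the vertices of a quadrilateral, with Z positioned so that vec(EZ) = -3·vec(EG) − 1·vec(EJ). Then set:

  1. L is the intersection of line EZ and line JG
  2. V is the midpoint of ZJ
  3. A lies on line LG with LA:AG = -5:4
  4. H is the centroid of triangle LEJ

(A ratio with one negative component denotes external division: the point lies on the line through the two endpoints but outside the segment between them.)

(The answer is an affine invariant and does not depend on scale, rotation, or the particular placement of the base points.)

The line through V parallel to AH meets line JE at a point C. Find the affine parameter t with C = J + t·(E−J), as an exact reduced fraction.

t = 31/14

Assign E = (0, 0), G = (1, 0), J = (0, 1), Z = (-3, -1) — the answer is frame-independent, so this choice is without loss of generality.
1. L is the intersection of line EZ and line JG ⇒ L = (3/4, 1/4)
2. V is the midpoint of ZJ ⇒ V = (-3/2, 0)
3. A lies on line LG with LA:AG = -5:4 ⇒ A = (2, -1)
4. H is the centroid of triangle LEJ ⇒ H = (1/4, 5/12)
through V parallel to AH: direction (-7/4, 17/12); meets JE at C = (0, -17/14)
C = J + t·(E−J) with t = 31/14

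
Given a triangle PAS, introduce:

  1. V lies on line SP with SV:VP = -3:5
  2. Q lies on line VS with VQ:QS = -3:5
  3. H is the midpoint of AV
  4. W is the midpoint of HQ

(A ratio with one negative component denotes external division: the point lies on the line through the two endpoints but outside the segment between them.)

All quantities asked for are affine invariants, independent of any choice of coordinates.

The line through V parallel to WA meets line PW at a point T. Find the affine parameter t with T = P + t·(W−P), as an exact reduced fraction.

Work in coordinates with P = (0, 0), A = (1, 0), S = (0, 1).
1. V lies on line SP with SV:VP = -3:5 ⇒ V = (0, 5/2)
2. Q lies on line VS with VQ:QS = -3:5 ⇒ Q = (0, 19/4)
3. H is the midpoint of AV ⇒ H = (1/2, 5/4)
4. W is the midpoint of HQ ⇒ W = (1/4, 3)
through V parallel to WA: direction (3/4, -3); meets PW at T = (5/32, 15/8)
T = P + t·(W−P) with t = 5/8

t = 5/8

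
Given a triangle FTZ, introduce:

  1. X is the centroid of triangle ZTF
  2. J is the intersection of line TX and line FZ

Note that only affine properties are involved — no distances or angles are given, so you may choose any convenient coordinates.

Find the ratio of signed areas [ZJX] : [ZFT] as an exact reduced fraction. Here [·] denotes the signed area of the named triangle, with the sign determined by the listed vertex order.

[ZJX]:[ZFT] = 1/6

Choose coordinates F = (0, 0), T = (1, 0), Z = (0, 1).
1. X is the centroid of triangle ZTF ⇒ X = (1/3, 1/3)
2. J is the intersection of line TX and line FZ ⇒ J = (0, 1/2)
2·[ZJX] = 1/6, 2·[ZFT] = 1
[ZJX]:[ZFT] = 1/6:1 = 1/6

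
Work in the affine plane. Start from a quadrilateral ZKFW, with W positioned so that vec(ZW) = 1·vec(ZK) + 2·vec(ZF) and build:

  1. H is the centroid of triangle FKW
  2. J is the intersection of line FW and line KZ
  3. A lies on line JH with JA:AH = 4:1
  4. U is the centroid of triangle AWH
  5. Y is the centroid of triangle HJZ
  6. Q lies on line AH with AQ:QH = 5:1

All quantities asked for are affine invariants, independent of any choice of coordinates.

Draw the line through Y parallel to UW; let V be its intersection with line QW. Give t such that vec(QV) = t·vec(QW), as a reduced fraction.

Work in coordinates with Z = (0, 0), K = (1, 0), F = (0, 1), W = (1, 2).
1. H is the centroid of triangle FKW ⇒ H = (2/3, 1)
2. J is the intersection of line FW and line KZ ⇒ J = (-1, 0)
3. A lies on line JH with JA:AH = 4:1 ⇒ A = (1/3, 4/5)
4. U is the centroid of triangle AWH ⇒ U = (2/3, 19/15)
5. Y is the centroid of triangle HJZ ⇒ Y = (-1/9, 1/3)
6. Q lies on line AH with AQ:QH = 5:1 ⇒ Q = (11/18, 29/30)
through Y parallel to UW: direction (1/3, 11/15); meets QW at V = (389/144, 313/48)
V = Q + t·(W−Q) with t = 43/8

t = 43/8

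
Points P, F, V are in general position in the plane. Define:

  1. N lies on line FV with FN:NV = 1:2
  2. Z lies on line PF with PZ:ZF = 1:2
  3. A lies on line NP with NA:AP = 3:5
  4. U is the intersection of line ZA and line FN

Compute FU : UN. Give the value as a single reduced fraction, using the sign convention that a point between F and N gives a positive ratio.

Choose coordinates P = (0, 0), F = (1, 0), V = (0, 1).
1. N lies on line FV with FN:NV = 1:2 ⇒ N = (2/3, 1/3)
2. Z lies on line PF with PZ:ZF = 1:2 ⇒ Z = (1/3, 0)
3. A lies on line NP with NA:AP = 3:5 ⇒ A = (5/12, 5/24)
4. U is the intersection of line ZA and line FN ⇒ U = (11/21, 10/21)
U = F + t·(N−F) with t = 10/7, so FU:UN = t:(1−t) = 10/7:-3/7

FU:UN = -10/3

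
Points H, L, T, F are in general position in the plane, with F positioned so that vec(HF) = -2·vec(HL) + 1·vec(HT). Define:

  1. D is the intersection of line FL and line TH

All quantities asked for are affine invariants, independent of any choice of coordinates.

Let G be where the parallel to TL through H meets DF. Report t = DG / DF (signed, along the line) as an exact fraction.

Set H = (0, 0), L = (1, 0), T = (0, 1), F = (-2, 1); any affine frame gives the same invariant.
1. D is the intersection of line FL and line TH ⇒ D = (0, 1/3)
through H parallel to TL: direction (1, -1); meets DF at G = (-1/2, 1/2)
G = D + t·(F−D) with t = 1/4

t = 1/4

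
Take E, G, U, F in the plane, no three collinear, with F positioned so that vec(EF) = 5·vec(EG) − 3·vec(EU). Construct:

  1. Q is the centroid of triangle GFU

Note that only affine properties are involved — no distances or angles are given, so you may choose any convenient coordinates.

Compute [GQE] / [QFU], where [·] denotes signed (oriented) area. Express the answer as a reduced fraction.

[GQE]:[QFU] = -2

Choose coordinates E = (0, 0), G = (1, 0), U = (0, 1), F = (5, -3).
1. Q is the centroid of triangle GFU ⇒ Q = (2, -2/3)
2·[GQE] = -2/3, 2·[QFU] = 1/3
[GQE]:[QFU] = -2/3:1/3 = -2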